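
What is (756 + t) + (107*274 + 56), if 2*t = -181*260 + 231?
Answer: 13431/2 ≈ 6715.5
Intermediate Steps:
t = -46829/2 (t = (-181*260 + 231)/2 = (-47060 + 231)/2 = (½)*(-46829) = -46829/2 ≈ -23415.)
(756 + t) + (107*274 + 56) = (756 - 46829/2) + (107*274 + 56) = -45317/2 + (29318 + 56) = -45317/2 + 29374 = 13431/2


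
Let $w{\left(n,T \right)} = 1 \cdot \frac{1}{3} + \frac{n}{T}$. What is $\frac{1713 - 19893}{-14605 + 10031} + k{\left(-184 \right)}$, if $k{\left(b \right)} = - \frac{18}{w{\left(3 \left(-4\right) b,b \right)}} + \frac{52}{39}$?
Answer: $\frac{1645124}{240135} \approx 6.8508$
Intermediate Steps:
$w{\left(n,T \right)} = \frac{1}{3} + \frac{n}{T}$ ($w{\left(n,T \right)} = 1 \cdot \frac{1}{3} + \frac{n}{T} = \frac{1}{3} + \frac{n}{T}$)
$k{\left(b \right)} = \frac{302}{105}$ ($k{\left(b \right)} = - \frac{18}{\frac{1}{b} \left(3 \left(-4\right) b + \frac{b}{3}\right)} + \frac{52}{39} = - \frac{18}{\frac{1}{b} \left(- 12 b + \frac{b}{3}\right)} + 52 \cdot \frac{1}{39} = - \frac{18}{\frac{1}{b} \left(- \frac{35 b}{3}\right)} + \frac{4}{3} = - \frac{18}{- \frac{35}{3}} + \frac{4}{3} = \left(-18\right) \left(- \frac{3}{35}\right) + \frac{4}{3} = \frac{54}{35} + \frac{4}{3} = \frac{302}{105}$)
$\frac{1713 - 19893}{-14605 + 10031} + k{\left(-184 \right)} = \frac{1713 - 19893}{-14605 + 10031} + \frac{302}{105} = - \frac{18180}{-4574} + \frac{302}{105} = \left(-18180\right) \left(- \frac{1}{4574}\right) + \frac{302}{105} = \frac{9090}{2287} + \frac{302}{105} = \frac{1645124}{240135}$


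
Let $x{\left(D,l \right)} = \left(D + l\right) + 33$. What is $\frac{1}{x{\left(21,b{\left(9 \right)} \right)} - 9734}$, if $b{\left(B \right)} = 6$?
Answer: $- \frac{1}{9674} \approx -0.00010337$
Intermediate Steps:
$x{\left(D,l \right)} = 33 + D + l$
$\frac{1}{x{\left(21,b{\left(9 \right)} \right)} - 9734} = \frac{1}{\left(33 + 21 + 6\right) - 9734} = \frac{1}{60 - 9734} = \frac{1}{-9674} = - \frac{1}{9674}$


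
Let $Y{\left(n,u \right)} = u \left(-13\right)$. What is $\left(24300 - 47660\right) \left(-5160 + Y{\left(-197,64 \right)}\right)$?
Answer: $139973120$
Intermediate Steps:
$Y{\left(n,u \right)} = - 13 u$
$\left(24300 - 47660\right) \left(-5160 + Y{\left(-197,64 \right)}\right) = \left(24300 - 47660\right) \left(-5160 - 832\right) = - 23360 \left(-5160 - 832\right) = \left(-23360\right) \left(-5992\right) = 139973120$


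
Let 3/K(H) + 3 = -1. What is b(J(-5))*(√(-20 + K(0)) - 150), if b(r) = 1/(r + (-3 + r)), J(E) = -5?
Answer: 150/13 - I*√83/26 ≈ 11.538 - 0.3504*I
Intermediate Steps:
K(H) = -¾ (K(H) = 3/(-3 - 1) = 3/(-4) = 3*(-¼) = -¾)
b(r) = 1/(-3 + 2*r)
b(J(-5))*(√(-20 + K(0)) - 150) = (√(-20 - ¾) - 150)/(-3 + 2*(-5)) = (√(-83/4) - 150)/(-3 - 10) = (I*√83/2 - 150)/(-13) = -(-150 + I*√83/2)/13 = 150/13 - I*√83/26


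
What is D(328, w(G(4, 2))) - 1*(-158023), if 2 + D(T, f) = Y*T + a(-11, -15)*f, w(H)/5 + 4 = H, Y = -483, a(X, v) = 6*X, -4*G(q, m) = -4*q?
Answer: -403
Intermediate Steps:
G(q, m) = q (G(q, m) = -(-1)*q = q)
w(H) = -20 + 5*H
D(T, f) = -2 - 483*T - 66*f (D(T, f) = -2 + (-483*T + (6*(-11))*f) = -2 + (-483*T - 66*f) = -2 - 483*T - 66*f)
D(328, w(G(4, 2))) - 1*(-158023) = (-2 - 483*328 - 66*(-20 + 5*4)) - 1*(-158023) = (-2 - 158424 - 66*(-20 + 20)) + 158023 = (-2 - 158424 - 66*0) + 158023 = (-2 - 158424 + 0) + 158023 = -158426 + 158023 = -403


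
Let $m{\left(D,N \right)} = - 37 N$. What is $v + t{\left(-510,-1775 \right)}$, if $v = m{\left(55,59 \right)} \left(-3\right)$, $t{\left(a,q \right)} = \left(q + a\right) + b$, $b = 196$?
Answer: $4460$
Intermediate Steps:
$t{\left(a,q \right)} = 196 + a + q$ ($t{\left(a,q \right)} = \left(q + a\right) + 196 = \left(a + q\right) + 196 = 196 + a + q$)
$v = 6549$ ($v = \left(-37\right) 59 \left(-3\right) = \left(-2183\right) \left(-3\right) = 6549$)
$v + t{\left(-510,-1775 \right)} = 6549 - 2089 = 4460$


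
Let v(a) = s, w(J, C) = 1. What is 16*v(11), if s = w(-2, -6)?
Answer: 16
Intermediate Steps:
s = 1
v(a) = 1
16*v(11) = 16*1 = 16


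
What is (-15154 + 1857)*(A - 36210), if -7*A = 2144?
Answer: 3398899358/7 ≈ 4.8556e+8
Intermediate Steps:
A = -2144/7 (A = -⅐*2144 = -2144/7 ≈ -306.29)
(-15154 + 1857)*(A - 36210) = (-15154 + 1857)*(-2144/7 - 36210) = -13297*(-255614/7) = 3398899358/7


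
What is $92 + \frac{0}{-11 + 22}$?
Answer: $92$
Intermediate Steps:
$92 + \frac{0}{-11 + 22} = 92 + \frac{0}{11} = 92 + 0 \cdot \frac{1}{11} = 92 + 0 = 92$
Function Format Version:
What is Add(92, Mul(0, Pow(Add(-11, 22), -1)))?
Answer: 92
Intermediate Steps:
Add(92, Mul(0, Pow(Add(-11, 22), -1))) = Add(92, Mul(0, Pow(11, -1))) = Add(92, Mul(0, Rational(1, 11))) = Add(92, 0) = 92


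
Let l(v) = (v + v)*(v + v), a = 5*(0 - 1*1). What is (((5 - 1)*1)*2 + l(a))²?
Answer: 11664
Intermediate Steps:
a = -5 (a = 5*(0 - 1) = 5*(-1) = -5)
l(v) = 4*v² (l(v) = (2*v)*(2*v) = 4*v²)
(((5 - 1)*1)*2 + l(a))² = (((5 - 1)*1)*2 + 4*(-5)²)² = ((4*1)*2 + 4*25)² = (4*2 + 100)² = (8 + 100)² = 108² = 11664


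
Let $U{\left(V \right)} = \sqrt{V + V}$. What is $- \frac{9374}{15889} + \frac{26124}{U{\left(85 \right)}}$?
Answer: $- \frac{9374}{15889} + \frac{13062 \sqrt{170}}{85} \approx 2003.0$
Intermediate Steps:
$U{\left(V \right)} = \sqrt{2} \sqrt{V}$ ($U{\left(V \right)} = \sqrt{2 V} = \sqrt{2} \sqrt{V}$)
$- \frac{9374}{15889} + \frac{26124}{U{\left(85 \right)}} = - \frac{9374}{15889} + \frac{26124}{\sqrt{2} \sqrt{85}} = \left(-9374\right) \frac{1}{15889} + \frac{26124}{\sqrt{170}} = - \frac{9374}{15889} + 26124 \frac{\sqrt{170}}{170} = - \frac{9374}{15889} + \frac{13062 \sqrt{170}}{85}$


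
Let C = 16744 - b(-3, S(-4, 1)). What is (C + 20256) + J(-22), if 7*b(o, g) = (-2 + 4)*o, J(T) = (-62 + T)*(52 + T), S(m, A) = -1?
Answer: 241366/7 ≈ 34481.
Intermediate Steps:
b(o, g) = 2*o/7 (b(o, g) = ((-2 + 4)*o)/7 = (2*o)/7 = 2*o/7)
C = 117214/7 (C = 16744 - 2*(-3)/7 = 16744 - 1*(-6/7) = 16744 + 6/7 = 117214/7 ≈ 16745.)
(C + 20256) + J(-22) = (117214/7 + 20256) + (-3224 + (-22)² - 10*(-22)) = 259006/7 + (-3224 + 484 + 220) = 259006/7 - 2520 = 241366/7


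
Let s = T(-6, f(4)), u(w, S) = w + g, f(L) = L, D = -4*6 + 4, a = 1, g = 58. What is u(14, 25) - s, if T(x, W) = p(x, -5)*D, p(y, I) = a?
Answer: 92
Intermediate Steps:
p(y, I) = 1
D = -20 (D = -24 + 4 = -20)
u(w, S) = 58 + w (u(w, S) = w + 58 = 58 + w)
T(x, W) = -20 (T(x, W) = 1*(-20) = -20)
s = -20
u(14, 25) - s = (58 + 14) - 1*(-20) = 72 + 20 = 92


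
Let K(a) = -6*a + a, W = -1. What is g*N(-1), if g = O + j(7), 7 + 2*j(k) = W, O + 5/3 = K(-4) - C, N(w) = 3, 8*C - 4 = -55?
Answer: 497/8 ≈ 62.125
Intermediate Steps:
C = -51/8 (C = ½ + (⅛)*(-55) = ½ - 55/8 = -51/8 ≈ -6.3750)
K(a) = -5*a
O = 593/24 (O = -5/3 + (-5*(-4) - 1*(-51/8)) = -5/3 + (20 + 51/8) = -5/3 + 211/8 = 593/24 ≈ 24.708)
j(k) = -4 (j(k) = -7/2 + (½)*(-1) = -7/2 - ½ = -4)
g = 497/24 (g = 593/24 - 4 = 497/24 ≈ 20.708)
g*N(-1) = (497/24)*3 = 497/8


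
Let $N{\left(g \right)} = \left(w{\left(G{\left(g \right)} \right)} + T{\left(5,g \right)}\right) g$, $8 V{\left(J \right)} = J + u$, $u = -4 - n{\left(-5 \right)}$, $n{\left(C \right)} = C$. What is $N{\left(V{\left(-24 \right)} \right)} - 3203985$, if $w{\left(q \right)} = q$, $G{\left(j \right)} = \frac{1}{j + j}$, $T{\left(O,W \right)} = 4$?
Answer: $-3203996$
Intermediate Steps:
$G{\left(j \right)} = \frac{1}{2 j}$
$u = 1$ ($u = -4 - -5 = -4 + 5 = 1$)
$V{\left(J \right)} = \frac{1}{8} + \frac{J}{8}$ ($V{\left(J \right)} = \frac{J + 1}{8} = \frac{1 + J}{8} = \frac{1}{8} + \frac{J}{8}$)
$N{\left(g \right)} = g \left(4 + \frac{1}{2 g}\right)$ ($N{\left(g \right)} = \left(\frac{1}{2 g} + 4\right) g = \left(4 + \frac{1}{2 g}\right) g = g \left(4 + \frac{1}{2 g}\right)$)
$N{\left(V{\left(-24 \right)} \right)} - 3203985 = \left(\frac{1}{2} + 4 \left(\frac{1}{8} + \frac{1}{8} \left(-24\right)\right)\right) - 3203985 = \left(\frac{1}{2} + 4 \left(\frac{1}{8} - 3\right)\right) - 3203985 = \left(\frac{1}{2} + 4 \left(- \frac{23}{8}\right)\right) - 3203985 = \left(\frac{1}{2} - \frac{23}{2}\right) - 3203985 = -11 - 3203985 = -3203996$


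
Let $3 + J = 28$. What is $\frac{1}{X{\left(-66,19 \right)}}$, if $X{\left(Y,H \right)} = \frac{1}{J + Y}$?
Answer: $-41$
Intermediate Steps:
$J = 25$ ($J = -3 + 28 = 25$)
$X{\left(Y,H \right)} = \frac{1}{25 + Y}$
$\frac{1}{X{\left(-66,19 \right)}} = \frac{1}{\frac{1}{25 - 66}} = \frac{1}{\frac{1}{-41}} = \frac{1}{- \frac{1}{41}} = -41$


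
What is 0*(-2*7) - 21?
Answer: -21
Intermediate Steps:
0*(-2*7) - 21 = 0*(-14) - 21 = 0 - 21 = -21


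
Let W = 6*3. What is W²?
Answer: 324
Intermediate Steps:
W = 18
W² = 18² = 324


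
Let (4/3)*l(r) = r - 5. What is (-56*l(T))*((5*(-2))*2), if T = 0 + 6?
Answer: 840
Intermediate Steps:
T = 6
l(r) = -15/4 + 3*r/4 (l(r) = 3*(r - 5)/4 = 3*(-5 + r)/4 = -15/4 + 3*r/4)
(-56*l(T))*((5*(-2))*2) = (-56*(-15/4 + (3/4)*6))*((5*(-2))*2) = (-56*(-15/4 + 9/2))*(-10*2) = -56*3/4*(-20) = -42*(-20) = 840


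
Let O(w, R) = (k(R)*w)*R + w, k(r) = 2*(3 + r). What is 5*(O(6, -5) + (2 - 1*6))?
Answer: 610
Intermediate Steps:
k(r) = 6 + 2*r
O(w, R) = w + R*w*(6 + 2*R) (O(w, R) = ((6 + 2*R)*w)*R + w = (w*(6 + 2*R))*R + w = R*w*(6 + 2*R) + w = w + R*w*(6 + 2*R))
5*(O(6, -5) + (2 - 1*6)) = 5*(6*(1 + 2*(-5)*(3 - 5)) + (2 - 1*6)) = 5*(6*(1 + 2*(-5)*(-2)) + (2 - 6)) = 5*(6*(1 + 20) - 4) = 5*(6*21 - 4) = 5*(126 - 4) = 5*122 = 610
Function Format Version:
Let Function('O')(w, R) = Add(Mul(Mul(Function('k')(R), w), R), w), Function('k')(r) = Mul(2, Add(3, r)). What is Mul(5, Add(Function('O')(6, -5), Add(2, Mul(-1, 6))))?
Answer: 610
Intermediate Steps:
Function('k')(r) = Add(6, Mul(2, r))
Function('O')(w, R) = Add(w, Mul(R, w, Add(6, Mul(2, R)))) (Function('O')(w, R) = Add(Mul(Mul(Add(6, Mul(2, R)), w), R), w) = Add(Mul(Mul(w, Add(6, Mul(2, R))), R), w) = Add(Mul(R, w, Add(6, Mul(2, R))), w) = Add(w, Mul(R, w, Add(6, Mul(2, R)))))
Mul(5, Add(Function('O')(6, -5), Add(2, Mul(-1, 6)))) = Mul(5, Add(Mul(6, Add(1, Mul(2, -5, Add(3, -5)))), Add(2, Mul(-1, 6)))) = Mul(5, Add(Mul(6, Add(1, Mul(2, -5, -2))), Add(2, -6))) = Mul(5, Add(Mul(6, Add(1, 20)), -4)) = Mul(5, Add(Mul(6, 21), -4)) = Mul(5, Add(126, -4)) = Mul(5, 122) = 610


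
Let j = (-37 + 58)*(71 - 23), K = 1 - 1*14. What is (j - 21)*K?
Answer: -12831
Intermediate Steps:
K = -13 (K = 1 - 14 = -13)
j = 1008 (j = 21*48 = 1008)
(j - 21)*K = (1008 - 21)*(-13) = 987*(-13) = -12831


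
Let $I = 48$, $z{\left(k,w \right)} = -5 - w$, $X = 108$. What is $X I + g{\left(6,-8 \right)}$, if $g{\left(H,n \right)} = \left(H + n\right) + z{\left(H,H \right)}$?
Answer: $5171$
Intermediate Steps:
$g{\left(H,n \right)} = -5 + n$ ($g{\left(H,n \right)} = \left(H + n\right) - \left(5 + H\right) = -5 + n$)
$X I + g{\left(6,-8 \right)} = 108 \cdot 48 - 13 = 5184 - 13 = 5171$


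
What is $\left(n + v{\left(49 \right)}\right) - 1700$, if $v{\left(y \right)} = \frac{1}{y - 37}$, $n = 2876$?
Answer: $\frac{14113}{12} \approx 1176.1$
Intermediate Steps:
$v{\left(y \right)} = \frac{1}{-37 + y}$
$\left(n + v{\left(49 \right)}\right) - 1700 = \left(2876 + \frac{1}{-37 + 49}\right) - 1700 = \left(2876 + \frac{1}{12}\right) - 1700 = \frac{34513}{12} - 1700 = \frac{14113}{12}$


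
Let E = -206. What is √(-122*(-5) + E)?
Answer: 2*√101 ≈ 20.100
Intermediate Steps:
√(-122*(-5) + E) = √(-122*(-5) - 206) = √(610 - 206) = √404 = 2*√101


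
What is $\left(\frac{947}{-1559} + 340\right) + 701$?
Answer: $\frac{1621972}{1559} \approx 1040.4$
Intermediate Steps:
$\left(\frac{947}{-1559} + 340\right) + 701 = \left(947 \left(- \frac{1}{1559}\right) + 340\right) + 701 = \left(- \frac{947}{1559} + 340\right) + 701 = \frac{529113}{1559} + 701 = \frac{1621972}{1559}$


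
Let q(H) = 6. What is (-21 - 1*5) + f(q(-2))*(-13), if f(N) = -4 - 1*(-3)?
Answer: -13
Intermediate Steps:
f(N) = -1 (f(N) = -4 + 3 = -1)
(-21 - 1*5) + f(q(-2))*(-13) = (-21 - 1*5) - 1*(-13) = (-21 - 5) + 13 = -26 + 13 = -13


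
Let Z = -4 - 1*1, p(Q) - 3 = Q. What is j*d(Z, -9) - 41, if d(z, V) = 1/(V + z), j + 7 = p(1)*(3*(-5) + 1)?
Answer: -73/2 ≈ -36.500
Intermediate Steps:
p(Q) = 3 + Q
j = -63 (j = -7 + (3 + 1)*(3*(-5) + 1) = -7 + 4*(-15 + 1) = -7 + 4*(-14) = -7 - 56 = -63)
Z = -5 (Z = -4 - 1 = -5)
j*d(Z, -9) - 41 = -63/(-9 - 5) - 41 = -63/(-14) - 41 = -63*(-1/14) - 41 = 9/2 - 41 = -73/2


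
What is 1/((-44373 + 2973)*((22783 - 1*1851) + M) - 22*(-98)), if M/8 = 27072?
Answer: -1/9832829044 ≈ -1.0170e-10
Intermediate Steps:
M = 216576 (M = 8*27072 = 216576)
1/((-44373 + 2973)*((22783 - 1*1851) + M) - 22*(-98)) = 1/((-44373 + 2973)*((22783 - 1*1851) + 216576) - 22*(-98)) = 1/(-41400*((22783 - 1851) + 216576) + 2156) = 1/(-41400*(20932 + 216576) + 2156) = 1/(-41400*237508 + 2156) = 1/(-9832831200 + 2156) = 1/(-9832829044) = -1/9832829044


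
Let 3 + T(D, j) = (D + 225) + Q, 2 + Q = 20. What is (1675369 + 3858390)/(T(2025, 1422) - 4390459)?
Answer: -5533759/4388194 ≈ -1.2611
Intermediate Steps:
Q = 18 (Q = -2 + 20 = 18)
T(D, j) = 240 + D (T(D, j) = -3 + ((D + 225) + 18) = -3 + ((225 + D) + 18) = -3 + (243 + D) = 240 + D)
(1675369 + 3858390)/(T(2025, 1422) - 4390459) = (1675369 + 3858390)/((240 + 2025) - 4390459) = 5533759/(2265 - 4390459) = 5533759/(-4388194) = 5533759*(-1/4388194) = -5533759/4388194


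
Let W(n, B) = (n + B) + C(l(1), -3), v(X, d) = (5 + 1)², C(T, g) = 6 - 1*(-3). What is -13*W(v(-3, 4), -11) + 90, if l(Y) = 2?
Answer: -352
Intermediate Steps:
C(T, g) = 9 (C(T, g) = 6 + 3 = 9)
v(X, d) = 36 (v(X, d) = 6² = 36)
W(n, B) = 9 + B + n (W(n, B) = (n + B) + 9 = (B + n) + 9 = 9 + B + n)
-13*W(v(-3, 4), -11) + 90 = -13*(9 - 11 + 36) + 90 = -13*34 + 90 = -442 + 90 = -352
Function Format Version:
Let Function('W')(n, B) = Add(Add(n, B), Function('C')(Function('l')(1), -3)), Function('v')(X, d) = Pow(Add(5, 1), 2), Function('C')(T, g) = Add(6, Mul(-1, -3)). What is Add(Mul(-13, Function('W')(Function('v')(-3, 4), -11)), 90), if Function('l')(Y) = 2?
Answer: -352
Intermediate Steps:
Function('C')(T, g) = 9 (Function('C')(T, g) = Add(6, 3) = 9)
Function('v')(X, d) = 36 (Function('v')(X, d) = Pow(6, 2) = 36)
Function('W')(n, B) = Add(9, B, n) (Function('W')(n, B) = Add(Add(n, B), 9) = Add(Add(B, n), 9) = Add(9, B, n))
Add(Mul(-13, Function('W')(Function('v')(-3, 4), -11)), 90) = Add(Mul(-13, Add(9, -11, 36)), 90) = Add(Mul(-13, 34), 90) = Add(-442, 90) = -352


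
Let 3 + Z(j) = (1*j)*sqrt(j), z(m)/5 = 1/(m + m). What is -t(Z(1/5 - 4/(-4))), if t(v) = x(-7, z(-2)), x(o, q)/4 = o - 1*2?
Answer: 36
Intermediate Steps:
z(m) = 5/(2*m) (z(m) = 5/(m + m) = 5/((2*m)) = 5*(1/(2*m)) = 5/(2*m))
Z(j) = -3 + j**(3/2) (Z(j) = -3 + (1*j)*sqrt(j) = -3 + j*sqrt(j) = -3 + j**(3/2))
x(o, q) = -8 + 4*o (x(o, q) = 4*(o - 1*2) = 4*(o - 2) = 4*(-2 + o) = -8 + 4*o)
t(v) = -36 (t(v) = -8 + 4*(-7) = -8 - 28 = -36)
-t(Z(1/5 - 4/(-4))) = -1*(-36) = 36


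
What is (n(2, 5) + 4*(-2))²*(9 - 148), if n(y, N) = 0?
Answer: -8896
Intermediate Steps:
(n(2, 5) + 4*(-2))²*(9 - 148) = (0 + 4*(-2))²*(9 - 148) = (0 - 8)²*(-139) = (-8)²*(-139) = 64*(-139) = -8896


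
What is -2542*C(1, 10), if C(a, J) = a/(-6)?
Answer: 1271/3 ≈ 423.67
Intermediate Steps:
C(a, J) = -a/6 (C(a, J) = a*(-⅙) = -a/6)
-2542*C(1, 10) = -(-1271)/3 = -2542*(-⅙) = 1271/3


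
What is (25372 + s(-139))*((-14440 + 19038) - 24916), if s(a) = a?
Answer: -512684094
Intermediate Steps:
(25372 + s(-139))*((-14440 + 19038) - 24916) = (25372 - 139)*((-14440 + 19038) - 24916) = 25233*(4598 - 24916) = 25233*(-20318) = -512684094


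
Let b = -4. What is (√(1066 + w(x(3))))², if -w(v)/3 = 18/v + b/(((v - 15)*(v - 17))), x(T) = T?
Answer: 14673/14 ≈ 1048.1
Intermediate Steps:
w(v) = -54/v + 12/((-17 + v)*(-15 + v)) (w(v) = -3*(18/v - 4*1/((v - 17)*(v - 15))) = -3*(18/v - 4*1/((-17 + v)*(-15 + v))) = -3*(18/v - 4/((-17 + v)*(-15 + v))) = -54/v + 12/((-17 + v)*(-15 + v)))
(√(1066 + w(x(3))))² = (√(1066 + 6*(-2295 - 9*3² + 290*3)/(3*(255 + 3² - 32*3))))² = (√(1066 + 6*(⅓)*(-2295 - 9*9 + 870)/(255 + 9 - 96)))² = (√(1066 + 6*(⅓)*(-2295 - 81 + 870)/168))² = (√(1066 + 6*(⅓)*(1/168)*(-1506)))² = (√(1066 - 251/14))² = (√(14673/14))² = (√205422/14)² = 14673/14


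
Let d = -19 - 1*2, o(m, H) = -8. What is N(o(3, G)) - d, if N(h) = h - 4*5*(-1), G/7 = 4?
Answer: 33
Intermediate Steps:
G = 28 (G = 7*4 = 28)
N(h) = 20 + h (N(h) = h - 20*(-1) = h + 20 = 20 + h)
d = -21 (d = -19 - 2 = -21)
N(o(3, G)) - d = (20 - 8) - 1*(-21) = 12 + 21 = 33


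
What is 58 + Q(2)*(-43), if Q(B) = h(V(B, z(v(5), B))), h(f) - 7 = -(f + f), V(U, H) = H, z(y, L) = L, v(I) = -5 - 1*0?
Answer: -71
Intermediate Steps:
v(I) = -5 (v(I) = -5 + 0 = -5)
h(f) = 7 - 2*f (h(f) = 7 - (f + f) = 7 - 2*f)
Q(B) = 7 - 2*B
58 + Q(2)*(-43) = 58 + (7 - 2*2)*(-43) = 58 + (7 - 4)*(-43) = 58 + 3*(-43) = 58 - 129 = -71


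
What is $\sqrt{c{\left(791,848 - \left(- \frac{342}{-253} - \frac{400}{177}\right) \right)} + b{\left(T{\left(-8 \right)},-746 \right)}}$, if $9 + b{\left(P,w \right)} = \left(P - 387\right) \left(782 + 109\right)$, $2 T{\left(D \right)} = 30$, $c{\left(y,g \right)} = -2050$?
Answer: $i \sqrt{333511} \approx 577.5 i$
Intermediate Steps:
$T{\left(D \right)} = 15$ ($T{\left(D \right)} = \frac{1}{2} \cdot 30 = 15$)
$b{\left(P,w \right)} = -344826 + 891 P$ ($b{\left(P,w \right)} = -9 + \left(P - 387\right) \left(782 + 109\right) = -9 + \left(-387 + P\right) 891 = -9 + \left(-344817 + 891 P\right) = -344826 + 891 P$)
$\sqrt{c{\left(791,848 - \left(- \frac{342}{-253} - \frac{400}{177}\right) \right)} + b{\left(T{\left(-8 \right)},-746 \right)}} = \sqrt{-2050 + \left(-344826 + 891 \cdot 15\right)} = \sqrt{-2050 + \left(-344826 + 13365\right)} = \sqrt{-2050 - 331461} = \sqrt{-333511} = i \sqrt{333511}$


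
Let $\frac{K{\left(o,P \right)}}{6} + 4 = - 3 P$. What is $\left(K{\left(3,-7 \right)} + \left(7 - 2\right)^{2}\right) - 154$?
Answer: $-27$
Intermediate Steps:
$K{\left(o,P \right)} = -24 - 18 P$ ($K{\left(o,P \right)} = -24 + 6 \left(- 3 P\right) = -24 - 18 P$)
$\left(K{\left(3,-7 \right)} + \left(7 - 2\right)^{2}\right) - 154 = \left(\left(-24 - -126\right) + \left(7 - 2\right)^{2}\right) - 154 = \left(\left(-24 + 126\right) + 5^{2}\right) - 154 = \left(102 + 25\right) - 154 = 127 - 154 = -27$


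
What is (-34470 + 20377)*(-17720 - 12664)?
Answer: 428201712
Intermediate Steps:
(-34470 + 20377)*(-17720 - 12664) = -14093*(-30384) = 428201712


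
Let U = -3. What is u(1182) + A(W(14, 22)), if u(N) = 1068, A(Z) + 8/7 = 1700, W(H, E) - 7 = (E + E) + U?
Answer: 19368/7 ≈ 2766.9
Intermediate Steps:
W(H, E) = 4 + 2*E (W(H, E) = 7 + ((E + E) - 3) = 7 + (2*E - 3) = 7 + (-3 + 2*E) = 4 + 2*E)
A(Z) = 11892/7 (A(Z) = -8/7 + 1700 = 11892/7)
u(1182) + A(W(14, 22)) = 1068 + 11892/7 = 19368/7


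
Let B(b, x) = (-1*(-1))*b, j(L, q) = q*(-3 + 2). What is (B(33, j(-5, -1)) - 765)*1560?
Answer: -1141920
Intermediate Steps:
j(L, q) = -q (j(L, q) = q*(-1) = -q)
B(b, x) = b (B(b, x) = 1*b = b)
(B(33, j(-5, -1)) - 765)*1560 = (33 - 765)*1560 = -732*1560 = -1141920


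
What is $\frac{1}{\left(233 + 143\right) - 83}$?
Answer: $\frac{1}{293} \approx 0.003413$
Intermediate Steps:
$\frac{1}{\left(233 + 143\right) - 83} = \frac{1}{376 - 83} = \frac{1}{293}$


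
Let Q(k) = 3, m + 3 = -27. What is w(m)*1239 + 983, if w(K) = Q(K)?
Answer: 4700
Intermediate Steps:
m = -30 (m = -3 - 27 = -30)
w(K) = 3
w(m)*1239 + 983 = 3*1239 + 983 = 3717 + 983 = 4700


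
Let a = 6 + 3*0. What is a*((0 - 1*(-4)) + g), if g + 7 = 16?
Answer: 78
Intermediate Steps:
g = 9 (g = -7 + 16 = 9)
a = 6 (a = 6 + 0 = 6)
a*((0 - 1*(-4)) + g) = 6*((0 - 1*(-4)) + 9) = 6*((0 + 4) + 9) = 6*(4 + 9) = 6*13 = 78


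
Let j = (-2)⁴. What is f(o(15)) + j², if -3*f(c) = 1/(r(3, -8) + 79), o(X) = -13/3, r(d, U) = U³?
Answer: 332545/1299 ≈ 256.00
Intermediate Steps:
o(X) = -13/3 (o(X) = -13*⅓ = -13/3)
j = 16
f(c) = 1/1299 (f(c) = -1/(3*((-8)³ + 79)) = -1/(3*(-512 + 79)) = -⅓/(-433) = -⅓*(-1/433) = 1/1299)
f(o(15)) + j² = 1/1299 + 16² = 1/1299 + 256 = 332545/1299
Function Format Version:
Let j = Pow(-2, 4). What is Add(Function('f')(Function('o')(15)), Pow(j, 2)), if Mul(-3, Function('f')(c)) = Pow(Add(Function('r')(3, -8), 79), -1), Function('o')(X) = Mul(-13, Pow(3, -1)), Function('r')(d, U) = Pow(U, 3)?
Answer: Rational(332545, 1299) ≈ 256.00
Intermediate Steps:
Function('o')(X) = Rational(-13, 3) (Function('o')(X) = Mul(-13, Rational(1, 3)) = Rational(-13, 3))
j = 16
Function('f')(c) = Rational(1, 1299) (Function('f')(c) = Mul(Rational(-1, 3), Pow(Add(Pow(-8, 3), 79), -1)) = Mul(Rational(-1, 3), Pow(Add(-512, 79), -1)) = Mul(Rational(-1, 3), Pow(-433, -1)) = Mul(Rational(-1, 3), Rational(-1, 433)) = Rational(1, 1299))
Add(Function('f')(Function('o')(15)), Pow(j, 2)) = Add(Rational(1, 1299), Pow(16, 2)) = Add(Rational(1, 1299), 256) = Rational(332545, 1299)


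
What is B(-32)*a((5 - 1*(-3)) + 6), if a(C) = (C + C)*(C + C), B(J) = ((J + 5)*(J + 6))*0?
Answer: 0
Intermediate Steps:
B(J) = 0 (B(J) = ((5 + J)*(6 + J))*0 = 0)
a(C) = 4*C**2 (a(C) = (2*C)*(2*C) = 4*C**2)
B(-32)*a((5 - 1*(-3)) + 6) = 0*(4*((5 - 1*(-3)) + 6)**2) = 0*(4*((5 + 3) + 6)**2) = 0*(4*(8 + 6)**2) = 0*(4*14**2) = 0*(4*196) = 0*784 = 0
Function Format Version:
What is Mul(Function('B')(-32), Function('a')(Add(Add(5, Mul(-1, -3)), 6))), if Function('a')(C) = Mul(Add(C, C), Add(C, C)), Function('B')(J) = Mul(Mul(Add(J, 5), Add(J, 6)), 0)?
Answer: 0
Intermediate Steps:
Function('B')(J) = 0 (Function('B')(J) = Mul(Mul(Add(5, J), Add(6, J)), 0) = 0)
Function('a')(C) = Mul(4, Pow(C, 2)) (Function('a')(C) = Mul(Mul(2, C), Mul(2, C)) = Mul(4, Pow(C, 2)))
Mul(Function('B')(-32), Function('a')(Add(Add(5, Mul(-1, -3)), 6))) = Mul(0, Mul(4, Pow(Add(Add(5, Mul(-1, -3)), 6), 2))) = Mul(0, Mul(4, Pow(Add(Add(5, 3), 6), 2))) = Mul(0, Mul(4, Pow(Add(8, 6), 2))) = Mul(0, Mul(4, Pow(14, 2))) = Mul(0, Mul(4, 196)) = Mul(0, 784) = 0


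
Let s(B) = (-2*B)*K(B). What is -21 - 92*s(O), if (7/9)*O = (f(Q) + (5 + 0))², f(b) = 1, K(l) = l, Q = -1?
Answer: 19314555/49 ≈ 3.9417e+5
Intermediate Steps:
O = 324/7 (O = 9*(1 + (5 + 0))²/7 = 9*(1 + 5)²/7 = (9/7)*6² = (9/7)*36 = 324/7 ≈ 46.286)
s(B) = -2*B² (s(B) = (-2*B)*B = -2*B²)
-21 - 92*s(O) = -21 - (-184)*(324/7)² = -21 - (-184)*104976/49 = -21 - 92*(-209952/49) = -21 + 19315584/49 = 19314555/49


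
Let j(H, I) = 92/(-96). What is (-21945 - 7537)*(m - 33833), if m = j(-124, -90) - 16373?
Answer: 17762418547/12 ≈ 1.4802e+9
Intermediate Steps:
j(H, I) = -23/24 (j(H, I) = 92*(-1/96) = -23/24)
m = -392975/24 (m = -23/24 - 16373 = -392975/24 ≈ -16374.)
(-21945 - 7537)*(m - 33833) = (-21945 - 7537)*(-392975/24 - 33833) = -29482*(-1204967/24) = 17762418547/12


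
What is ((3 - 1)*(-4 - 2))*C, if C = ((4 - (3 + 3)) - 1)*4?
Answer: 144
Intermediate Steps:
C = -12 (C = ((4 - 1*6) - 1)*4 = ((4 - 6) - 1)*4 = (-2 - 1)*4 = -3*4 = -12)
((3 - 1)*(-4 - 2))*C = ((3 - 1)*(-4 - 2))*(-12) = (2*(-6))*(-12) = -12*(-12) = 144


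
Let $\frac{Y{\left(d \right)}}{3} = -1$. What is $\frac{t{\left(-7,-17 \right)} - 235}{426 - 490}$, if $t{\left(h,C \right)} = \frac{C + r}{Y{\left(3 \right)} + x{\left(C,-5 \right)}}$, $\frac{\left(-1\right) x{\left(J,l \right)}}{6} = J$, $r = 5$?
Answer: $\frac{7759}{2112} \approx 3.6738$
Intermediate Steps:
$x{\left(J,l \right)} = - 6 J$
$Y{\left(d \right)} = -3$ ($Y{\left(d \right)} = 3 \left(-1\right) = -3$)
$t{\left(h,C \right)} = \frac{5 + C}{-3 - 6 C}$ ($t{\left(h,C \right)} = \frac{C + 5}{-3 - 6 C} = \frac{5 + C}{-3 - 6 C}$)
$\frac{t{\left(-7,-17 \right)} - 235}{426 - 490} = \frac{\frac{-5 - -17}{3 \left(1 + 2 \left(-17\right)\right)} - 235}{426 - 490} = \frac{\frac{-5 + 17}{3 \left(1 - 34\right)} - 235}{-64} = \left(\frac{1}{3} \frac{1}{-33} \cdot 12 - 235\right) \left(- \frac{1}{64}\right) = \left(\frac{1}{3} \left(- \frac{1}{33}\right) 12 - 235\right) \left(- \frac{1}{64}\right) = \left(- \frac{4}{33} - 235\right) \left(- \frac{1}{64}\right) = \left(- \frac{7759}{33}\right) \left(- \frac{1}{64}\right) = \frac{7759}{2112}$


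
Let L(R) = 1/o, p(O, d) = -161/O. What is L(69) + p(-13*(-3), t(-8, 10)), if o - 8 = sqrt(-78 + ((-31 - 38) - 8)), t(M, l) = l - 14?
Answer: (-161*sqrt(155) + 1249*I)/(39*(sqrt(155) - 8*I)) ≈ -4.0917 - 0.056849*I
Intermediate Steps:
t(M, l) = -14 + l
o = 8 + I*sqrt(155) (o = 8 + sqrt(-78 + ((-31 - 38) - 8)) = 8 + sqrt(-78 + (-69 - 8)) = 8 + sqrt(-78 - 77) = 8 + sqrt(-155) = 8 + I*sqrt(155) ≈ 8.0 + 12.45*I)
L(R) = 1/(8 + I*sqrt(155))
L(69) + p(-13*(-3), t(-8, 10)) = (8/219 - I*sqrt(155)/219) - 161/((-13*(-3))) = (8/219 - I*sqrt(155)/219) - 161/39 = -3883/949 - I*sqrt(155)/219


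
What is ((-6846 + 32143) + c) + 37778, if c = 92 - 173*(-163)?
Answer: 91366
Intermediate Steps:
c = 28291 (c = 92 + 28199 = 28291)
((-6846 + 32143) + c) + 37778 = ((-6846 + 32143) + 28291) + 37778 = (25297 + 28291) + 37778 = 53588 + 37778 = 91366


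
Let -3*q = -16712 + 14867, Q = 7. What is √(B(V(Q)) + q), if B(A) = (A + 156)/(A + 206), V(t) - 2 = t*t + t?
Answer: √2682471/66 ≈ 24.816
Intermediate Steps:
V(t) = 2 + t + t² (V(t) = 2 + (t*t + t) = 2 + (t² + t) = 2 + (t + t²) = 2 + t + t²)
B(A) = (156 + A)/(206 + A)
q = 615 (q = -(-16712 + 14867)/3 = -⅓*(-1845) = 615)
√(B(V(Q)) + q) = √((156 + (2 + 7 + 7²))/(206 + (2 + 7 + 7²)) + 615) = √((156 + (2 + 7 + 49))/(206 + (2 + 7 + 49)) + 615) = √((156 + 58)/(206 + 58) + 615) = √(214/264 + 615) = √((1/264)*214 + 615) = √(107/132 + 615) = √(81287/132) = √2682471/66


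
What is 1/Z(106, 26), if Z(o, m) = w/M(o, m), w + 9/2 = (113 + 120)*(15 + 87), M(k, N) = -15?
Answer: -10/15841 ≈ -0.00063127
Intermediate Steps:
w = 47523/2 (w = -9/2 + (113 + 120)*(15 + 87) = -9/2 + 233*102 = -9/2 + 23766 = 47523/2 ≈ 23762.)
Z(o, m) = -15841/10 (Z(o, m) = (47523/2)/(-15) = (47523/2)*(-1/15) = -15841/10)
1/Z(106, 26) = 1/(-15841/10) = -10/15841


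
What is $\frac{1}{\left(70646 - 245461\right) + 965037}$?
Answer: $\frac{1}{790222} \approx 1.2655 \cdot 10^{-6}$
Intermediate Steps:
$\frac{1}{\left(70646 - 245461\right) + 965037} = \frac{1}{-174815 + 965037} = \frac{1}{790222}$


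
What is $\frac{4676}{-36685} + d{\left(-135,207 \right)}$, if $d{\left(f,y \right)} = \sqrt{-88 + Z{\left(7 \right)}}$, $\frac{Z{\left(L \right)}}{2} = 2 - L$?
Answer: $- \frac{4676}{36685} + 7 i \sqrt{2} \approx -0.12746 + 9.8995 i$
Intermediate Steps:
$Z{\left(L \right)} = 4 - 2 L$ ($Z{\left(L \right)} = 2 \left(2 - L\right) = 4 - 2 L$)
$d{\left(f,y \right)} = 7 i \sqrt{2}$ ($d{\left(f,y \right)} = \sqrt{-88 + \left(4 - 14\right)} = \sqrt{-88 - 10} = \sqrt{-98} = 7 i \sqrt{2}$)
$\frac{4676}{-36685} + d{\left(-135,207 \right)} = \frac{4676}{-36685} + 7 i \sqrt{2} = 4676 \left(- \frac{1}{36685}\right) + 7 i \sqrt{2} = - \frac{4676}{36685} + 7 i \sqrt{2}$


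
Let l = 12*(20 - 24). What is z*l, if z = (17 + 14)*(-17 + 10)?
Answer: 10416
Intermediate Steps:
l = -48 (l = 12*(-4) = -48)
z = -217 (z = 31*(-7) = -217)
z*l = -217*(-48) = 10416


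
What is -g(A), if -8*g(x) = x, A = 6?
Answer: ¾ ≈ 0.75000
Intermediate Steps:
g(x) = -x/8
-g(A) = -(-1)*6/8 = -1*(-¾) = ¾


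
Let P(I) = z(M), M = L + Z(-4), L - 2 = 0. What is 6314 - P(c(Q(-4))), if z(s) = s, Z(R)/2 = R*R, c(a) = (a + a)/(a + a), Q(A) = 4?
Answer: 6280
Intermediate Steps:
L = 2 (L = 2 + 0 = 2)
c(a) = 1 (c(a) = (2*a)/((2*a)) = (2*a)*(1/(2*a)) = 1)
Z(R) = 2*R² (Z(R) = 2*(R*R) = 2*R²)
M = 34 (M = 2 + 2*(-4)² = 2 + 2*16 = 2 + 32 = 34)
P(I) = 34
6314 - P(c(Q(-4))) = 6314 - 1*34 = 6314 - 34 = 6280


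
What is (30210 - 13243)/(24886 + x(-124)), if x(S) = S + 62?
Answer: 16967/24824 ≈ 0.68349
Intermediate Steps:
x(S) = 62 + S
(30210 - 13243)/(24886 + x(-124)) = (30210 - 13243)/(24886 + (62 - 124)) = 16967/(24886 - 62) = 16967/24824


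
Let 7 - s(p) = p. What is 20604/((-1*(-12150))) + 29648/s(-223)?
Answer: 6082702/46575 ≈ 130.60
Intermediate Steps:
s(p) = 7 - p
20604/((-1*(-12150))) + 29648/s(-223) = 20604/((-1*(-12150))) + 29648/(7 - 1*(-223)) = 20604/12150 + 29648/(7 + 223) = 20604*(1/12150) + 29648/230 = 3434/2025 + 29648*(1/230) = 3434/2025 + 14824/115 = 6082702/46575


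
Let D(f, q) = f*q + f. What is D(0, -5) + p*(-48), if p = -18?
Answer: 864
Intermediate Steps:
D(f, q) = f + f*q
D(0, -5) + p*(-48) = 0*(1 - 5) - 18*(-48) = 0*(-4) + 864 = 0 + 864 = 864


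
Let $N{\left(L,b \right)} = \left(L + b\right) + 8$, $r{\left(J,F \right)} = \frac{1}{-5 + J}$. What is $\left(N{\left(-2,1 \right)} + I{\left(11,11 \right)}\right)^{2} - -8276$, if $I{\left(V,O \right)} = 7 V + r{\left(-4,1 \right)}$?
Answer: $\frac{1240381}{81} \approx 15313.0$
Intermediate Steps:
$I{\left(V,O \right)} = - \frac{1}{9} + 7 V$ ($I{\left(V,O \right)} = 7 V + \frac{1}{-5 - 4} = 7 V + \frac{1}{-9} = 7 V - \frac{1}{9} = - \frac{1}{9} + 7 V$)
$N{\left(L,b \right)} = 8 + L + b$
$\left(N{\left(-2,1 \right)} + I{\left(11,11 \right)}\right)^{2} - -8276 = \left(\left(8 - 2 + 1\right) + \left(- \frac{1}{9} + 7 \cdot 11\right)\right)^{2} - -8276 = \left(7 + \left(- \frac{1}{9} + 77\right)\right)^{2} + 8276 = \left(7 + \frac{692}{9}\right)^{2} + 8276 = \left(\frac{755}{9}\right)^{2} + 8276 = \frac{570025}{81} + 8276 = \frac{1240381}{81}$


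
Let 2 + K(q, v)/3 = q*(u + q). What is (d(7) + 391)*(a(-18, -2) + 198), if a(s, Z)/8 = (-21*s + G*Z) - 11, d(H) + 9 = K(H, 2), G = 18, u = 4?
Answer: 1727522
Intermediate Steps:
K(q, v) = -6 + 3*q*(4 + q) (K(q, v) = -6 + 3*(q*(4 + q)) = -6 + 3*q*(4 + q))
d(H) = -15 + 3*H**2 + 12*H (d(H) = -9 + (-6 + 3*H**2 + 12*H) = -15 + 3*H**2 + 12*H)
a(s, Z) = -88 - 168*s + 144*Z (a(s, Z) = 8*((-21*s + 18*Z) - 11) = 8*(-11 - 21*s + 18*Z) = -88 - 168*s + 144*Z)
(d(7) + 391)*(a(-18, -2) + 198) = ((-15 + 3*7**2 + 12*7) + 391)*((-88 - 168*(-18) + 144*(-2)) + 198) = ((-15 + 3*49 + 84) + 391)*((-88 + 3024 - 288) + 198) = ((-15 + 147 + 84) + 391)*(2648 + 198) = (216 + 391)*2846 = 607*2846 = 1727522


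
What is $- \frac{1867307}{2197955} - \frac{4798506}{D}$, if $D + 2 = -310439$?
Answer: $\frac{9967211602843}{682335348155} \approx 14.607$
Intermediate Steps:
$D = -310441$ ($D = -2 - 310439 = -310441$)
$- \frac{1867307}{2197955} - \frac{4798506}{D} = - \frac{1867307}{2197955} - \frac{4798506}{-310441} = \left(-1867307\right) \frac{1}{2197955} - - \frac{4798506}{310441} = - \frac{1867307}{2197955} + \frac{4798506}{310441} = \frac{9967211602843}{682335348155}$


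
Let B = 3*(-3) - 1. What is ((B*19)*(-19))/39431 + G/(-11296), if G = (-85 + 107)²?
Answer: 5423489/111353144 ≈ 0.048705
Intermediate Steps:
G = 484 (G = 22² = 484)
B = -10 (B = -9 - 1 = -10)
((B*19)*(-19))/39431 + G/(-11296) = (-10*19*(-19))/39431 + 484/(-11296) = -190*(-19)*(1/39431) + 484*(-1/11296) = 3610*(1/39431) - 121/2824 = 3610/39431 - 121/2824 = 5423489/111353144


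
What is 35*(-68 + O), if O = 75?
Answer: 245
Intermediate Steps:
35*(-68 + O) = 35*(-68 + 75) = 35*7 = 245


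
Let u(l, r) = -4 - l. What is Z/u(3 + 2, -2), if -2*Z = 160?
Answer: 80/9 ≈ 8.8889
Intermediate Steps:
Z = -80 (Z = -½*160 = -80)
Z/u(3 + 2, -2) = -80/(-4 - (3 + 2)) = -80/(-4 - 1*5) = -80/(-4 - 5) = -80/(-9) = -⅑*(-80) = 80/9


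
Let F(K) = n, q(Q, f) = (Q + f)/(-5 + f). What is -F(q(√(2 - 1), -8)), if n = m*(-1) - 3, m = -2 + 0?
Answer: 1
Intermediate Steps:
q(Q, f) = (Q + f)/(-5 + f)
m = -2
n = -1 (n = -2*(-1) - 3 = 2 - 3 = -1)
F(K) = -1
-F(q(√(2 - 1), -8)) = -1*(-1) = 1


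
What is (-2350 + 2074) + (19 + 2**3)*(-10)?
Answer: -546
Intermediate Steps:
(-2350 + 2074) + (19 + 2**3)*(-10) = -276 + (19 + 8)*(-10) = -276 + 27*(-10) = -276 - 270 = -546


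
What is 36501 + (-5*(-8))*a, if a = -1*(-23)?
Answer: 37421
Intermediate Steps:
a = 23
36501 + (-5*(-8))*a = 36501 - 5*(-8)*23 = 36501 + 40*23 = 36501 + 920 = 37421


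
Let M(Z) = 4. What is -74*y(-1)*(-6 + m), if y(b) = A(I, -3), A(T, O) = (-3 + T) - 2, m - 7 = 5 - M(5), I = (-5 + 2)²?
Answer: -592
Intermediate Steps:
I = 9 (I = (-3)² = 9)
m = 8 (m = 7 + (5 - 1*4) = 7 + (5 - 4) = 7 + 1 = 8)
A(T, O) = -5 + T
y(b) = 4 (y(b) = -5 + 9 = 4)
-74*y(-1)*(-6 + m) = -296*(-6 + 8) = -296*2 = -74*8 = -592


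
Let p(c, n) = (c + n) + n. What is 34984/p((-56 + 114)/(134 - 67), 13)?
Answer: 292991/225 ≈ 1302.2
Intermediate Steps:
p(c, n) = c + 2*n
34984/p((-56 + 114)/(134 - 67), 13) = 34984/((-56 + 114)/(134 - 67) + 2*13) = 34984/(58/67 + 26) = 34984/(1800/67) = 34984*(67/1800) = 292991/225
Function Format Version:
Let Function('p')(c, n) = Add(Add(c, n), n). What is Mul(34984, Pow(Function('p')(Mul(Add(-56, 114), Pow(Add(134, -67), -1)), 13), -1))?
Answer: Rational(292991, 225) ≈ 1302.2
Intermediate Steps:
Function('p')(c, n) = Add(c, Mul(2, n))
Mul(34984, Pow(Function('p')(Mul(Add(-56, 114), Pow(Add(134, -67), -1)), 13), -1)) = Mul(34984, Pow(Add(Mul(Add(-56, 114), Pow(Add(134, -67), -1)), Mul(2, 13)), -1)) = Mul(34984, Pow(Add(Mul(58, Pow(67, -1)), 26), -1)) = Mul(34984, Pow(Add(Mul(58, Rational(1, 67)), 26), -1)) = Mul(34984, Pow(Add(Rational(58, 67), 26), -1)) = Mul(34984, Pow(Rational(1800, 67), -1)) = Mul(34984, Rational(67, 1800)) = Rational(292991, 225)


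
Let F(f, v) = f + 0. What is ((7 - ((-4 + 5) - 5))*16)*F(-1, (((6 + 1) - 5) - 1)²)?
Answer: -176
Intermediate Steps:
F(f, v) = f
((7 - ((-4 + 5) - 5))*16)*F(-1, (((6 + 1) - 5) - 1)²) = ((7 - ((-4 + 5) - 5))*16)*(-1) = ((7 - (1 - 5))*16)*(-1) = ((7 - 1*(-4))*16)*(-1) = ((7 + 4)*16)*(-1) = (11*16)*(-1) = 176*(-1) = -176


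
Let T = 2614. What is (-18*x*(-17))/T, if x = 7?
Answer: 1071/1307 ≈ 0.81943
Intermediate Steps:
(-18*x*(-17))/T = (-18*7*(-17))/2614 = -126*(-17)*(1/2614) = 2142*(1/2614) = 1071/1307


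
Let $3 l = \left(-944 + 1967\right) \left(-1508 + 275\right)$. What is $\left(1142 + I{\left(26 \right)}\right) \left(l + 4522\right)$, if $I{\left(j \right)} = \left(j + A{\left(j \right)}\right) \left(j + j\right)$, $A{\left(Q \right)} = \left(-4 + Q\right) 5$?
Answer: $-3416457234$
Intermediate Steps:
$A{\left(Q \right)} = -20 + 5 Q$
$l = -420453$ ($l = \frac{\left(-944 + 1967\right) \left(-1508 + 275\right)}{3} = \frac{1023 \left(-1233\right)}{3} = \frac{1}{3} \left(-1261359\right) = -420453$)
$I{\left(j \right)} = 2 j \left(-20 + 6 j\right)$ ($I{\left(j \right)} = \left(j + \left(-20 + 5 j\right)\right) \left(j + j\right) = \left(-20 + 6 j\right) 2 j = 2 j \left(-20 + 6 j\right)$)
$\left(1142 + I{\left(26 \right)}\right) \left(l + 4522\right) = \left(1142 + 4 \cdot 26 \left(-10 + 3 \cdot 26\right)\right) \left(-420453 + 4522\right) = \left(1142 + 4 \cdot 26 \left(-10 + 78\right)\right) \left(-415931\right) = \left(1142 + 4 \cdot 26 \cdot 68\right) \left(-415931\right) = \left(1142 + 7072\right) \left(-415931\right) = 8214 \left(-415931\right) = -3416457234$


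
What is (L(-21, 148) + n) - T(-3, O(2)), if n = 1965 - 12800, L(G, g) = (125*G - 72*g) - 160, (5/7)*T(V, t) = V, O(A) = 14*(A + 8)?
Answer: -121359/5 ≈ -24272.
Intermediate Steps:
O(A) = 112 + 14*A (O(A) = 14*(8 + A) = 112 + 14*A)
T(V, t) = 7*V/5
L(G, g) = -160 - 72*g + 125*G (L(G, g) = (-72*g + 125*G) - 160 = -160 - 72*g + 125*G)
n = -10835
(L(-21, 148) + n) - T(-3, O(2)) = ((-160 - 72*148 + 125*(-21)) - 10835) - 7*(-3)/5 = ((-160 - 10656 - 2625) - 10835) - 1*(-21/5) = (-13441 - 10835) + 21/5 = -24276 + 21/5 = -121359/5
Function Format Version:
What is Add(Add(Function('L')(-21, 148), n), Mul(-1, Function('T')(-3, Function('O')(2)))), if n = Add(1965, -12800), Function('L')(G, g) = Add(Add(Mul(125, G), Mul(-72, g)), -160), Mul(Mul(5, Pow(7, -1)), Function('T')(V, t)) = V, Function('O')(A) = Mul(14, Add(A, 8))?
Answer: Rational(-121359, 5) ≈ -24272.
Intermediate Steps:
Function('O')(A) = Add(112, Mul(14, A)) (Function('O')(A) = Mul(14, Add(8, A)) = Add(112, Mul(14, A)))
Function('T')(V, t) = Mul(Rational(7, 5), V)
Function('L')(G, g) = Add(-160, Mul(-72, g), Mul(125, G)) (Function('L')(G, g) = Add(Add(Mul(-72, g), Mul(125, G)), -160) = Add(-160, Mul(-72, g), Mul(125, G)))
n = -10835
Add(Add(Function('L')(-21, 148), n), Mul(-1, Function('T')(-3, Function('O')(2)))) = Add(Add(Add(-160, Mul(-72, 148), Mul(125, -21)), -10835), Mul(-1, Mul(Rational(7, 5), -3))) = Add(Add(Add(-160, -10656, -2625), -10835), Mul(-1, Rational(-21, 5))) = Add(Add(-13441, -10835), Rational(21, 5)) = Add(-24276, Rational(21, 5)) = Rational(-121359, 5)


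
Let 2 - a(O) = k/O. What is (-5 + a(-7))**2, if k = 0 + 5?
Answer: 256/49 ≈ 5.2245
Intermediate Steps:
k = 5
a(O) = 2 - 5/O
(-5 + a(-7))**2 = (-5 + (2 - 5/(-7)))**2 = (-5 + (2 - 5*(-1/7)))**2 = (-5 + (2 + 5/7))**2 = (-5 + 19/7)**2 = (-16/7)**2 = 256/49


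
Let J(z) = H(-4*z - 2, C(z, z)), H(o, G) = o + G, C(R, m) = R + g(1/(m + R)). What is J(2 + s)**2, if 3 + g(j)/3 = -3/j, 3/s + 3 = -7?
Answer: 218089/100 ≈ 2180.9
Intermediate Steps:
s = -3/10 (s = 3/(-3 - 7) = 3/(-10) = 3*(-1/10) = -3/10 ≈ -0.30000)
g(j) = -9 - 9/j (g(j) = -9 + 3*(-3/j) = -9 - 9/j)
C(R, m) = -9 - 9*m - 8*R (C(R, m) = R + (-9 - (9*R + 9*m)) = R + (-9 - 9*(R + m)) = R + (-9 + (-9*R - 9*m)) = R + (-9 - 9*R - 9*m) = -9 - 9*m - 8*R)
H(o, G) = G + o
J(z) = -11 - 21*z (J(z) = (-9 - 9*z - 8*z) + (-4*z - 2) = (-9 - 17*z) + (-2 - 4*z) = -11 - 21*z)
J(2 + s)**2 = (-11 - 21*(2 - 3/10))**2 = (-11 - 21*17/10)**2 = (-11 - 357/10)**2 = (-467/10)**2 = 218089/100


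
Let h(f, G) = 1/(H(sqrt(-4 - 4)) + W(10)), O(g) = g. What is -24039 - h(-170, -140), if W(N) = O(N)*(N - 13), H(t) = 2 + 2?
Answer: -625013/26 ≈ -24039.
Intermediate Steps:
H(t) = 4
W(N) = N*(-13 + N) (W(N) = N*(N - 13) = N*(-13 + N))
h(f, G) = -1/26 (h(f, G) = 1/(4 + 10*(-13 + 10)) = 1/(4 + 10*(-3)) = 1/(4 - 30) = 1/(-26) = -1/26)
-24039 - h(-170, -140) = -24039 - 1*(-1/26) = -24039 + 1/26 = -625013/26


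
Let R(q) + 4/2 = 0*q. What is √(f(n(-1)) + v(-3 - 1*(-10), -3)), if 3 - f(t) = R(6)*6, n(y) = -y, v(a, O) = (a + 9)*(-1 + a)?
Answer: √111 ≈ 10.536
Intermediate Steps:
v(a, O) = (-1 + a)*(9 + a) (v(a, O) = (9 + a)*(-1 + a) = (-1 + a)*(9 + a))
R(q) = -2 (R(q) = -2 + 0*q = -2 + 0 = -2)
f(t) = 15 (f(t) = 3 - (-2)*6 = 3 - 1*(-12) = 3 + 12 = 15)
√(f(n(-1)) + v(-3 - 1*(-10), -3)) = √(15 + (-9 + (-3 - 1*(-10))² + 8*(-3 - 1*(-10)))) = √(15 + (-9 + (-3 + 10)² + 8*(-3 + 10))) = √(15 + (-9 + 7² + 8*7)) = √(15 + (-9 + 49 + 56)) = √(15 + 96) = √111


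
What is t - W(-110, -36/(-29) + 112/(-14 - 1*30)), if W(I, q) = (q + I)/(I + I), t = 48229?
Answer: 1692337857/35090 ≈ 48229.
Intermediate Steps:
W(I, q) = (I + q)/(2*I) (W(I, q) = (I + q)/((2*I)) = (I + q)*(1/(2*I)) = (I + q)/(2*I))
t - W(-110, -36/(-29) + 112/(-14 - 1*30)) = 48229 - (-110 + (-36/(-29) + 112/(-14 - 1*30)))/(2*(-110)) = 48229 - (-1)*(-110 + (-36*(-1/29) + 112/(-14 - 30)))/(2*110) = 48229 - (-1)*(-110 + (36/29 + 112/(-44)))/(2*110) = 48229 - (-1)*(-110 + (36/29 + 112*(-1/44)))/(2*110) = 48229 - (-1)*(-110 + (36/29 - 28/11))/(2*110) = 48229 - (-1)*(-110 - 416/319)/(2*110) = 48229 - (-1)*(-35506)/(2*110*319) = 48229 - 1*17753/35090 = 48229 - 17753/35090 = 1692337857/35090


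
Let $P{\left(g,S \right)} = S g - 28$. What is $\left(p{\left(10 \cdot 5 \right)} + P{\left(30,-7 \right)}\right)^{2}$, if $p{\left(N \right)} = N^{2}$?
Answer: $5116644$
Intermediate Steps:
$P{\left(g,S \right)} = -28 + S g$
$\left(p{\left(10 \cdot 5 \right)} + P{\left(30,-7 \right)}\right)^{2} = \left(\left(10 \cdot 5\right)^{2} - 238\right)^{2} = \left(50^{2} - 238\right)^{2} = \left(2500 - 238\right)^{2} = 2262^{2} = 5116644$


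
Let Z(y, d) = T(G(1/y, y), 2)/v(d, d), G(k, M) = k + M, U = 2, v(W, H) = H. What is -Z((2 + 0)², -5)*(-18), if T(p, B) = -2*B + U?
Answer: 36/5 ≈ 7.2000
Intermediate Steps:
G(k, M) = M + k
T(p, B) = 2 - 2*B (T(p, B) = -2*B + 2 = 2 - 2*B)
Z(y, d) = -2/d (Z(y, d) = (2 - 2*2)/d = (2 - 4)/d = -2/d)
-Z((2 + 0)², -5)*(-18) = -(-2/(-5))*(-18) = -(-2*(-⅕))*(-18) = -2*(-18)/5 = -1*(-36/5) = 36/5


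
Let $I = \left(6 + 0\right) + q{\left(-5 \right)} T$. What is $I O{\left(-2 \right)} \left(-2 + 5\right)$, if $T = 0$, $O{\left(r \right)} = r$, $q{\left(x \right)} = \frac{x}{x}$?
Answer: $-36$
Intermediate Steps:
$q{\left(x \right)} = 1$
$I = 6$ ($I = \left(6 + 0\right) + 1 \cdot 0 = 6 + 0 = 6$)
$I O{\left(-2 \right)} \left(-2 + 5\right) = 6 \left(- 2 \left(-2 + 5\right)\right) = 6 \left(\left(-2\right) 3\right) = 6 \left(-6\right) = -36$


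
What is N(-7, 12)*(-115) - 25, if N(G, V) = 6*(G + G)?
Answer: 9635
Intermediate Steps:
N(G, V) = 12*G (N(G, V) = 6*(2*G) = 12*G)
N(-7, 12)*(-115) - 25 = (12*(-7))*(-115) - 25 = -84*(-115) - 25 = 9660 - 25 = 9635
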